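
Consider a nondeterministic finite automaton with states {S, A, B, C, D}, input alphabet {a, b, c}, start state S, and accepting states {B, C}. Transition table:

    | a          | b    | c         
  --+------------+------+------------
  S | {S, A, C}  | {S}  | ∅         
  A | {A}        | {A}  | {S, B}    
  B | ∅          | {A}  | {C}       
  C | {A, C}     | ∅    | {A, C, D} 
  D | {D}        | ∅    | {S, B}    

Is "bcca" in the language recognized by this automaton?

No

Start in {S}.
Read 'b': S→{S}; now {S}.
Read 'c': S→∅; now ∅.
The set is empty and remains empty for the remaining 2 symbols.
The final set ∅ contains no accepting state.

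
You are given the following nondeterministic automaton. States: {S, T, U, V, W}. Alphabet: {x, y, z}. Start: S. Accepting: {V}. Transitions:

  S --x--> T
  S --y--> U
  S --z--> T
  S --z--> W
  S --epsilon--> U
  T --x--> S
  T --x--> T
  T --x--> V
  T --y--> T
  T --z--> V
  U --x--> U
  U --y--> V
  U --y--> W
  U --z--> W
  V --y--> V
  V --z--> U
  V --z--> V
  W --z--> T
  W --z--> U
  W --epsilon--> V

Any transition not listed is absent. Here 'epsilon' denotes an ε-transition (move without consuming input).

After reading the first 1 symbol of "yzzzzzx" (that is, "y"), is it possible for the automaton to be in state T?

No

Start: ε-closure({S}) = {S, U}.
Read 'y': S→{U}, U→{V, W}; now {U, V, W}.
State T is not in {U, V, W}.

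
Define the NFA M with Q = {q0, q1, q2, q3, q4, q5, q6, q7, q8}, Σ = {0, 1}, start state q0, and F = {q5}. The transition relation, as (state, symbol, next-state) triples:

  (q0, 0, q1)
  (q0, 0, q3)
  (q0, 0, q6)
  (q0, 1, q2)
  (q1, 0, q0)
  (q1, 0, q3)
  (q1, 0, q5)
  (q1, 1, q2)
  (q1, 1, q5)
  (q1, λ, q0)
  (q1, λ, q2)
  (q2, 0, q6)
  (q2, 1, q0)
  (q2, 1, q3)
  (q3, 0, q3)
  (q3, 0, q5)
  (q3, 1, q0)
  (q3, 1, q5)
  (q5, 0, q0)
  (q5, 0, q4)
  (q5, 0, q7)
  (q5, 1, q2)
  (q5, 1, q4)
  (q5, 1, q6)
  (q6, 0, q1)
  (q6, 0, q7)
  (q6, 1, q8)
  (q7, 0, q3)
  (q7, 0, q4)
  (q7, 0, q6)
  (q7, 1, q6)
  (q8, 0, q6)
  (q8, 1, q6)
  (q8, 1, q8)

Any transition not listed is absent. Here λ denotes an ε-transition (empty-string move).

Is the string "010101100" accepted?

Yes

Start in {q0}.
Read '0': q0→{q1, q3, q6}; union {q1, q3, q6}; ε-closure = {q0, q1, q2, q3, q6}.
Read '1': q0→{q2}, q1→{q2, q5}, q2→{q0, q3}, q3→{q0, q5}, q6→{q8}; now {q0, q2, q3, q5, q8}.
Read '0': q0→{q1, q3, q6}, q2→{q6}, q3→{q3, q5}, q5→{q0, q4, q7}, q8→{q6}; union {q0, q1, q3, q4, q5, q6, q7}; ε-closure = {q0, q1, q2, q3, q4, q5, q6, q7}.
Read '1': q0→{q2}, q1→{q2, q5}, q2→{q0, q3}, q3→{q0, q5}, q4→∅, q5→{q2, q4, q6}, q6→{q8}, q7→{q6}; now {q0, q2, q3, q4, q5, q6, q8}.
Read '0': q0→{q1, q3, q6}, q2→{q6}, q3→{q3, q5}, q4→∅, q5→{q0, q4, q7}, q6→{q1, q7}, q8→{q6}; union {q0, q1, q3, q4, q5, q6, q7}; ε-closure = {q0, q1, q2, q3, q4, q5, q6, q7}.
Read '1': q0→{q2}, q1→{q2, q5}, q2→{q0, q3}, q3→{q0, q5}, q4→∅, q5→{q2, q4, q6}, q6→{q8}, q7→{q6}; now {q0, q2, q3, q4, q5, q6, q8}.
Read '1': q0→{q2}, q2→{q0, q3}, q3→{q0, q5}, q4→∅, q5→{q2, q4, q6}, q6→{q8}, q8→{q6, q8}; now {q0, q2, q3, q4, q5, q6, q8}.
Read '0': q0→{q1, q3, q6}, q2→{q6}, q3→{q3, q5}, q4→∅, q5→{q0, q4, q7}, q6→{q1, q7}, q8→{q6}; union {q0, q1, q3, q4, q5, q6, q7}; ε-closure = {q0, q1, q2, q3, q4, q5, q6, q7}.
Read '0': q0→{q1, q3, q6}, q1→{q0, q3, q5}, q2→{q6}, q3→{q3, q5}, q4→∅, q5→{q0, q4, q7}, q6→{q1, q7}, q7→{q3, q4, q6}; union {q0, q1, q3, q4, q5, q6, q7}; ε-closure = {q0, q1, q2, q3, q4, q5, q6, q7}.
The final set {q0, q1, q2, q3, q4, q5, q6, q7} contains the accepting state q5.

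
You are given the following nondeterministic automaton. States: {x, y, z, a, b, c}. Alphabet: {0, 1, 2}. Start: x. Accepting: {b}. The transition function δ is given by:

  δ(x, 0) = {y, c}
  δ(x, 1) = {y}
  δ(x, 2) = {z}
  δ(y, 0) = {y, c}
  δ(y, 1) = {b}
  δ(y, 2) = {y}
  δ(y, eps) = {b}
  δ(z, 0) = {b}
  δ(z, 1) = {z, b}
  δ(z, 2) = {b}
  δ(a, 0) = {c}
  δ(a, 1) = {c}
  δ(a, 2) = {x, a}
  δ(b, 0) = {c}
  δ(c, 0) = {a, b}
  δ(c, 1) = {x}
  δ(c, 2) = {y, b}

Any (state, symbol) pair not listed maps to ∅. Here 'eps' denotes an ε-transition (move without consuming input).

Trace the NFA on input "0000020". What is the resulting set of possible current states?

{y, b, c}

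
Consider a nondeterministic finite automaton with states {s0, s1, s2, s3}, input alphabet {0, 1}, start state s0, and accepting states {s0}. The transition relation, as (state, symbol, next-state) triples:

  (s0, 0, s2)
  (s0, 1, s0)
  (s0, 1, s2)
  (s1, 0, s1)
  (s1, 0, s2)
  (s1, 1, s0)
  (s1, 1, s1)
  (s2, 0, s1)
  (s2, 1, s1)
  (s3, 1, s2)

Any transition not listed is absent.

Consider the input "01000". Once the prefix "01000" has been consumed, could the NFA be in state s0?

No

Start in {s0}.
Read '0': s0→{s2}; now {s2}.
Read '1': s2→{s1}; now {s1}.
Read '0': s1→{s1, s2}; now {s1, s2}.
Read '0': s1→{s1, s2}, s2→{s1}; now {s1, s2}.
Read '0': s1→{s1, s2}, s2→{s1}; now {s1, s2}.
State s0 is not in {s1, s2}.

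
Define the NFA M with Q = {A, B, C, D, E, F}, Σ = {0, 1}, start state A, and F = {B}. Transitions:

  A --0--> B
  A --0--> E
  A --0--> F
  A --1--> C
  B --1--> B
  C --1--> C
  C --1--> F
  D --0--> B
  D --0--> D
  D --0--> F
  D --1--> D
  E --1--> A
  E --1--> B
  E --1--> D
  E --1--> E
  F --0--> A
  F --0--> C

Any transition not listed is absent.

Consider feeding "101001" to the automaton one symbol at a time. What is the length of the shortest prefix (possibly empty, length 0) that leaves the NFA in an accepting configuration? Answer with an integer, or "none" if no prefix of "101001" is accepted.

none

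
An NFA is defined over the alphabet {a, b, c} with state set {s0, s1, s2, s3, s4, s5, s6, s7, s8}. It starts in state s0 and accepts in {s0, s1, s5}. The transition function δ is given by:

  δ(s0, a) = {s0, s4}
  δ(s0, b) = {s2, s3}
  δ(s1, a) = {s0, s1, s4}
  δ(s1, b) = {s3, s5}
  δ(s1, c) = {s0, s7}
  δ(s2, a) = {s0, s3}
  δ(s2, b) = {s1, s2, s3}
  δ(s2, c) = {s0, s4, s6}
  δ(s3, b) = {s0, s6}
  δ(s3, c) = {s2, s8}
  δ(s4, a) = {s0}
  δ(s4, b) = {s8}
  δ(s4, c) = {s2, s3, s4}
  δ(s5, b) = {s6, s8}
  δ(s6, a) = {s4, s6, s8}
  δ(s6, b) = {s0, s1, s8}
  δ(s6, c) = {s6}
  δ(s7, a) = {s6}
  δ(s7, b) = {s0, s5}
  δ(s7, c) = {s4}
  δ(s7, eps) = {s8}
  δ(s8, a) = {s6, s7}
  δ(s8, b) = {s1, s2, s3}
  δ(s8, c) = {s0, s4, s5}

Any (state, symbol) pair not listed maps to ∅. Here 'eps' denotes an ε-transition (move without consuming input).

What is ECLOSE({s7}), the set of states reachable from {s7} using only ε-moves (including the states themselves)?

Begin with {s7}.
ε-move s7 → s8; add s8.

{s7, s8}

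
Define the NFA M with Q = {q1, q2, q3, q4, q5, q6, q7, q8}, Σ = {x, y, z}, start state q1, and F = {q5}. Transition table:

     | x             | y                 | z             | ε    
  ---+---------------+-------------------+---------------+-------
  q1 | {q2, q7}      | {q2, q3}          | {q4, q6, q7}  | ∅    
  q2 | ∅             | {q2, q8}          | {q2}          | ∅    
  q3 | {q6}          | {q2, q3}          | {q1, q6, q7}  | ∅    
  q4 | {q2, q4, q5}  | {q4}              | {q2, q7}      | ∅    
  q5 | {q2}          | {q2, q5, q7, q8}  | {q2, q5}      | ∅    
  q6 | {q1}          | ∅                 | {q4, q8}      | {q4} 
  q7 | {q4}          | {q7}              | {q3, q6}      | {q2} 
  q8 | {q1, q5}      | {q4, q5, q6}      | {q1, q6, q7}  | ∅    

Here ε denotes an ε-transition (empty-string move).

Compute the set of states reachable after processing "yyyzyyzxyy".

Start in {q1}.
Read 'y': {q1} → {q2, q3}.
Read 'y': {q2, q3} → {q2, q3, q8}.
Read 'y': {q2, q3, q8} → {q2, q3, q4, q5, q6, q8}.
Read 'z': {q2, q3, q4, q5, q6, q8} → {q1, q2, q4, q5, q6, q7, q8}.
Read 'y': {q1, q2, q4, q5, q6, q7, q8} → {q2, q3, q4, q5, q6, q7, q8}.
Read 'y': {q2, q3, q4, q5, q6, q7, q8} → {q2, q3, q4, q5, q6, q7, q8}.
Read 'z': {q2, q3, q4, q5, q6, q7, q8} → {q1, q2, q3, q4, q5, q6, q7, q8}.
Read 'x': {q1, q2, q3, q4, q5, q6, q7, q8} → {q1, q2, q4, q5, q6, q7}.
Read 'y': {q1, q2, q4, q5, q6, q7} → {q2, q3, q4, q5, q7, q8}.
Read 'y': {q2, q3, q4, q5, q7, q8} → {q2, q3, q4, q5, q6, q7, q8}.

{q2, q3, q4, q5, q6, q7, q8}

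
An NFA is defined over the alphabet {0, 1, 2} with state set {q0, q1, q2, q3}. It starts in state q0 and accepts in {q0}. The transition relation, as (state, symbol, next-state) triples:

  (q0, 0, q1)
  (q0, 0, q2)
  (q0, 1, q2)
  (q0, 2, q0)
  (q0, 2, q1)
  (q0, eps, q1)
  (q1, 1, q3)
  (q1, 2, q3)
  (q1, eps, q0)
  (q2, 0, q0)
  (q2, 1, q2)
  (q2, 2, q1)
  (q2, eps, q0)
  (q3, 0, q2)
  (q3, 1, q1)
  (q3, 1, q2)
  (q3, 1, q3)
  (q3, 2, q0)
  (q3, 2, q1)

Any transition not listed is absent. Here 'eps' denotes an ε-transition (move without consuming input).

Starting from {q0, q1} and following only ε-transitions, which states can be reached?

{q0, q1}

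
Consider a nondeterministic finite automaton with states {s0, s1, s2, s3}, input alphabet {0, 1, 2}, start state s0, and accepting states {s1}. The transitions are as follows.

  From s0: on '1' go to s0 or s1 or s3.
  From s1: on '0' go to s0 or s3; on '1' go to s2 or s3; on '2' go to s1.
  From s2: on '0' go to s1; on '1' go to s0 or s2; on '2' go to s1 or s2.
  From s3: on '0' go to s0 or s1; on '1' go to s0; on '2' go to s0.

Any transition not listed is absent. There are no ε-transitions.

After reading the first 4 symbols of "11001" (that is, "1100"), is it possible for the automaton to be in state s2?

Start in {s0}.
Read '1': {s0} → {s0, s1, s3}.
Read '1': {s0, s1, s3} → {s0, s1, s2, s3}.
Read '0': {s0, s1, s2, s3} → {s0, s1, s3}.
Read '0': {s0, s1, s3} → {s0, s1, s3}.
State s2 is not in {s0, s1, s3}.

No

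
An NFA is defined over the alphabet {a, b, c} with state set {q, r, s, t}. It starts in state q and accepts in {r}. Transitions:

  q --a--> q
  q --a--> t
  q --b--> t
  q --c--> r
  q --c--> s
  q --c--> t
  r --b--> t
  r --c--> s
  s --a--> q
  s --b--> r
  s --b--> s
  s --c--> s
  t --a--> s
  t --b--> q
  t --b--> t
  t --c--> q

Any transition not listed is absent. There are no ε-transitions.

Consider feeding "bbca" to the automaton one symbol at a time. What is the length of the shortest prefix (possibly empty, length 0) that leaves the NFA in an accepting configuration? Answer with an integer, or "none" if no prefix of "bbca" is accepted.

3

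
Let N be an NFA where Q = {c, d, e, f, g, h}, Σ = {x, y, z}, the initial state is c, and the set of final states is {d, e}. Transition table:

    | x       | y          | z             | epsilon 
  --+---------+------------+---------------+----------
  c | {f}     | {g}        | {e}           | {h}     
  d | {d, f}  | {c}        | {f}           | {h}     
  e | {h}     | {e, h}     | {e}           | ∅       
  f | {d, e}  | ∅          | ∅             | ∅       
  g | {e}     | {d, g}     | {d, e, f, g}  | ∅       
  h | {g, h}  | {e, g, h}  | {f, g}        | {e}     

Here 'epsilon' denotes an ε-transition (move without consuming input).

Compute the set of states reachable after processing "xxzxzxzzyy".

{c, d, e, g, h}

Start: ε-closure({c}) = {c, e, h}.
Read 'x': c→{f}, e→{h}, h→{g, h}; union {f, g, h}; ε-closure = {e, f, g, h}.
Read 'x': e→{h}, f→{d, e}, g→{e}, h→{g, h}; now {d, e, g, h}.
Read 'z': d→{f}, e→{e}, g→{d, e, f, g}, h→{f, g}; union {d, e, f, g}; ε-closure = {d, e, f, g, h}.
Read 'x': d→{d, f}, e→{h}, f→{d, e}, g→{e}, h→{g, h}; now {d, e, f, g, h}.
Read 'z': d→{f}, e→{e}, f→∅, g→{d, e, f, g}, h→{f, g}; union {d, e, f, g}; ε-closure = {d, e, f, g, h}.
Read 'x': d→{d, f}, e→{h}, f→{d, e}, g→{e}, h→{g, h}; now {d, e, f, g, h}.
Read 'z': d→{f}, e→{e}, f→∅, g→{d, e, f, g}, h→{f, g}; union {d, e, f, g}; ε-closure = {d, e, f, g, h}.
Read 'z': d→{f}, e→{e}, f→∅, g→{d, e, f, g}, h→{f, g}; union {d, e, f, g}; ε-closure = {d, e, f, g, h}.
Read 'y': d→{c}, e→{e, h}, f→∅, g→{d, g}, h→{e, g, h}; now {c, d, e, g, h}.
Read 'y': c→{g}, d→{c}, e→{e, h}, g→{d, g}, h→{e, g, h}; now {c, d, e, g, h}.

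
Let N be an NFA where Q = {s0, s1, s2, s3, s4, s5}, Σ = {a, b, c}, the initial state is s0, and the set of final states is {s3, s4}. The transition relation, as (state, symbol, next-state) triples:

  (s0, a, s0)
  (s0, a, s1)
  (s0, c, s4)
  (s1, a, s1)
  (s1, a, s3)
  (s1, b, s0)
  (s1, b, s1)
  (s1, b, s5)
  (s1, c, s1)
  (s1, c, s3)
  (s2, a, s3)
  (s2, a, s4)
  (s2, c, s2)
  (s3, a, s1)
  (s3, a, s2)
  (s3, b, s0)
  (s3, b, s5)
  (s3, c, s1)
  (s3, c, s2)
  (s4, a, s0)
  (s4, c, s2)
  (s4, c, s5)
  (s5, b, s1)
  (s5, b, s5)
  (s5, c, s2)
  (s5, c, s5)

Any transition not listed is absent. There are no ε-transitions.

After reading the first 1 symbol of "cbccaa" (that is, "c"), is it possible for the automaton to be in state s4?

Yes

Start in {s0}.
Read 'c': s0→{s4}; now {s4}.
State s4 is in {s4}.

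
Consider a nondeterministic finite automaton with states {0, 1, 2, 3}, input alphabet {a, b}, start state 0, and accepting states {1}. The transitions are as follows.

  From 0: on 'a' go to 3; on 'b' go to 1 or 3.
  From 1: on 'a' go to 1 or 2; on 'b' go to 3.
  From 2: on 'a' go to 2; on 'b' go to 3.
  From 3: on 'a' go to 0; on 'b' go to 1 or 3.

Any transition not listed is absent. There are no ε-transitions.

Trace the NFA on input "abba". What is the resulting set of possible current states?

{0, 1, 2}

Start in {0}.
Read 'a': {0} → {3}.
Read 'b': {3} → {1, 3}.
Read 'b': {1, 3} → {1, 3}.
Read 'a': {1, 3} → {0, 1, 2}.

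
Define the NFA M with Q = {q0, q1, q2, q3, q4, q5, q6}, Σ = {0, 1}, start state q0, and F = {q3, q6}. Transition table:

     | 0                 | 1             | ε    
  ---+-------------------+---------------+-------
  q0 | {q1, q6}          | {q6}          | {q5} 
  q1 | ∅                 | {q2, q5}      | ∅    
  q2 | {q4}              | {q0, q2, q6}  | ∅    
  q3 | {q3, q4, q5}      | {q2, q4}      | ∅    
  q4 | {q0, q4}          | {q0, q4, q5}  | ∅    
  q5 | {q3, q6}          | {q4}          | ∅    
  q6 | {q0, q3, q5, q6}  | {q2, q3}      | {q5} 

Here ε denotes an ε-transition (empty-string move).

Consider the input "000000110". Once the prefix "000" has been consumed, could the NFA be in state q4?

Yes

Start: ε-closure({q0}) = {q0, q5}.
Read '0': {q0, q5} → {q1, q3, q5, q6}.
Read '0': {q1, q3, q5, q6} → {q0, q3, q4, q5, q6}.
Read '0': {q0, q3, q4, q5, q6} → {q0, q1, q3, q4, q5, q6}.
State q4 is in {q0, q1, q3, q4, q5, q6}.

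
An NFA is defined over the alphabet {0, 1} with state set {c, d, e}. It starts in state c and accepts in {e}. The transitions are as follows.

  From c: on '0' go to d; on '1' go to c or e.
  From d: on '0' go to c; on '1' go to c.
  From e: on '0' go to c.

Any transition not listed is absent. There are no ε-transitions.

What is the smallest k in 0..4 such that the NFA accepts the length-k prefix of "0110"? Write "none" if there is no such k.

3

Start in {c}.
Read '0': {c} → {d}.
Read '1': {d} → {c}.
Read '1': {c} → {c, e}.
None of the earlier sets intersect F, but {c, e} does.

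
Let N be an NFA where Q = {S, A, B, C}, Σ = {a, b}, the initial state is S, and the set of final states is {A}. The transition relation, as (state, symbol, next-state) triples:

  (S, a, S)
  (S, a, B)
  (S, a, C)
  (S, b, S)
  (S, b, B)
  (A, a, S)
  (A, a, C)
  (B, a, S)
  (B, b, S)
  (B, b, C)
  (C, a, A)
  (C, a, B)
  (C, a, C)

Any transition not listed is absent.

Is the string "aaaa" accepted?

Yes

Start in {S}.
Read 'a': {S} → {S, B, C}.
Read 'a': {S, B, C} → {S, A, B, C}.
Read 'a': {S, A, B, C} → {S, A, B, C}.
Read 'a': {S, A, B, C} → {S, A, B, C}.
The final set {S, A, B, C} contains the accepting state A.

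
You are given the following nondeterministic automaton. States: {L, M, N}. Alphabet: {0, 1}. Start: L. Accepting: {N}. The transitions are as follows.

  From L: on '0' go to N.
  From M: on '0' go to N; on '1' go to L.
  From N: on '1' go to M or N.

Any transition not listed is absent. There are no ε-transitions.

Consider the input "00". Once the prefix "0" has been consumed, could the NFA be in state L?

No

Start in {L}.
Read '0': L→{N}; now {N}.
State L is not in {N}.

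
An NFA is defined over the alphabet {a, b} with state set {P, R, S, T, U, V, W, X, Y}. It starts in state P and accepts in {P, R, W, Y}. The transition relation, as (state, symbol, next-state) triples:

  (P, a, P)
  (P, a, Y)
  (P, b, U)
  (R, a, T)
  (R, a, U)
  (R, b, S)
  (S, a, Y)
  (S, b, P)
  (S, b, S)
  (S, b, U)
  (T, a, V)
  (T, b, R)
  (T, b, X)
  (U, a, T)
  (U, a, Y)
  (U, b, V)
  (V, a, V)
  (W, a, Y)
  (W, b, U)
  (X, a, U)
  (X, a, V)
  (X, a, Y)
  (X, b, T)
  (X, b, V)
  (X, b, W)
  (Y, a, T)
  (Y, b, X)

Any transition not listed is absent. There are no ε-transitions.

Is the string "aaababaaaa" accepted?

No

Start in {P}.
Read 'a': {P} → {P, Y}.
Read 'a': {P, Y} → {P, T, Y}.
Read 'a': {P, T, Y} → {P, T, V, Y}.
Read 'b': {P, T, V, Y} → {R, U, X}.
Read 'a': {R, U, X} → {T, U, V, Y}.
Read 'b': {T, U, V, Y} → {R, V, X}.
Read 'a': {R, V, X} → {T, U, V, Y}.
Read 'a': {T, U, V, Y} → {T, V, Y}.
Read 'a': {T, V, Y} → {T, V}.
Read 'a': {T, V} → {V}.
The final set {V} contains no accepting state.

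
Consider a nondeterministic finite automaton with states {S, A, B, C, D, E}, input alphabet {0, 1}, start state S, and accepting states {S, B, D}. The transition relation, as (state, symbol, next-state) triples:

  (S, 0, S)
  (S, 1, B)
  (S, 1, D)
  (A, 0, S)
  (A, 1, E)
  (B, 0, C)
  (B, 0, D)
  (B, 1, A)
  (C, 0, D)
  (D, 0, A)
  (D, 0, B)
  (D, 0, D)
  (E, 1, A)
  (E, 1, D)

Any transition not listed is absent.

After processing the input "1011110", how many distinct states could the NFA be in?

4

Start in {S}.
Read '1': S→{B, D}; now {B, D}.
Read '0': B→{C, D}, D→{A, B, D}; now {A, B, C, D}.
Read '1': A→{E}, B→{A}, C→∅, D→∅; now {A, E}.
Read '1': A→{E}, E→{A, D}; now {A, D, E}.
Read '1': A→{E}, D→∅, E→{A, D}; now {A, D, E}.
Read '1': A→{E}, D→∅, E→{A, D}; now {A, D, E}.
Read '0': A→{S}, D→{A, B, D}, E→∅; now {S, A, B, D}.
That set has 4 states.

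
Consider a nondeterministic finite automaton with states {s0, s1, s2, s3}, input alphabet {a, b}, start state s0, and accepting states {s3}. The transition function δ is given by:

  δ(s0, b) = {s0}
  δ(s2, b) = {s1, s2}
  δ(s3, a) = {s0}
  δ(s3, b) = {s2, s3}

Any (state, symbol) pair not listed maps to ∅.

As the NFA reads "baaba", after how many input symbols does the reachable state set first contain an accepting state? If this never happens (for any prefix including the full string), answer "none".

none

Start in {s0}.
Read 'b': {s0} → {s0}.
Read 'a': {s0} → ∅.
The set is empty and remains empty for the remaining 3 symbols.
No reachable set along the way intersects F.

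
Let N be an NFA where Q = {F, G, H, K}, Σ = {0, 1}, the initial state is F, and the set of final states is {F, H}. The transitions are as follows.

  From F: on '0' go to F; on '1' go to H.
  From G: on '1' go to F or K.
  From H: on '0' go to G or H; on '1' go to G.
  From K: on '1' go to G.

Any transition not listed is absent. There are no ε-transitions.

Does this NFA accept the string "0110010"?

Start in {F}.
Read '0': {F} → {F}.
Read '1': {F} → {H}.
Read '1': {H} → {G}.
Read '0': {G} → ∅.
The set is empty and remains empty for the remaining 3 symbols.
The final set ∅ contains no accepting state.

No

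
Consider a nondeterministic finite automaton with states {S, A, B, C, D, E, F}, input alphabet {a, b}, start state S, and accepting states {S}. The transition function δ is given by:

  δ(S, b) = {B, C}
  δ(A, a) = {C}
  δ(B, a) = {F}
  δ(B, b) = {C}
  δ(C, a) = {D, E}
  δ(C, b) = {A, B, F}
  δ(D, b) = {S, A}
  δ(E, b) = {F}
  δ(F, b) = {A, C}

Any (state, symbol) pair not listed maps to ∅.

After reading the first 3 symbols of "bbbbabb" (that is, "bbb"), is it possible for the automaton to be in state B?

Yes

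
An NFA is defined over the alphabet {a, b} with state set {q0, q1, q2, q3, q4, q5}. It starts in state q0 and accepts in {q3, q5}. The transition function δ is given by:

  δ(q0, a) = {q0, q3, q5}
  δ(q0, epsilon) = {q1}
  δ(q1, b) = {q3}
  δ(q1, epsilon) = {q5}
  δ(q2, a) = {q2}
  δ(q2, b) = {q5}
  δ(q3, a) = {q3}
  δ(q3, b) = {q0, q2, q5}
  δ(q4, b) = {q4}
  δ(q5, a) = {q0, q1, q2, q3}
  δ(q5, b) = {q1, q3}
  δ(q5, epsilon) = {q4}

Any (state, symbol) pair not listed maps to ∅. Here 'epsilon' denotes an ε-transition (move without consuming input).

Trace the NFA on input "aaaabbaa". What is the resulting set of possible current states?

Start: ε-closure({q0}) = {q0, q1, q4, q5}.
Read 'a': {q0, q1, q4, q5} → {q0, q1, q2, q3, q4, q5}.
Read 'a': {q0, q1, q2, q3, q4, q5} → {q0, q1, q2, q3, q4, q5}.
Read 'a': {q0, q1, q2, q3, q4, q5} → {q0, q1, q2, q3, q4, q5}.
Read 'a': {q0, q1, q2, q3, q4, q5} → {q0, q1, q2, q3, q4, q5}.
Read 'b': {q0, q1, q2, q3, q4, q5} → {q0, q1, q2, q3, q4, q5}.
Read 'b': {q0, q1, q2, q3, q4, q5} → {q0, q1, q2, q3, q4, q5}.
Read 'a': {q0, q1, q2, q3, q4, q5} → {q0, q1, q2, q3, q4, q5}.
Read 'a': {q0, q1, q2, q3, q4, q5} → {q0, q1, q2, q3, q4, q5}.

{q0, q1, q2, q3, q4, q5}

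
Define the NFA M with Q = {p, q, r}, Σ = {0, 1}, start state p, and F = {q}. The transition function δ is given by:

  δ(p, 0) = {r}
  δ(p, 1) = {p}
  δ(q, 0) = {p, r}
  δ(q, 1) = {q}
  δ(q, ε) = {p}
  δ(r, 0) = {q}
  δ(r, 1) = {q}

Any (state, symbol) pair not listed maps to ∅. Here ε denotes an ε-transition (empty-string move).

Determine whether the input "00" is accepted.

Start in {p}.
Read '0': p→{r}; now {r}.
Read '0': r→{q}; union {q}; ε-closure = {p, q}.
The final set {p, q} contains the accepting state q.

Yes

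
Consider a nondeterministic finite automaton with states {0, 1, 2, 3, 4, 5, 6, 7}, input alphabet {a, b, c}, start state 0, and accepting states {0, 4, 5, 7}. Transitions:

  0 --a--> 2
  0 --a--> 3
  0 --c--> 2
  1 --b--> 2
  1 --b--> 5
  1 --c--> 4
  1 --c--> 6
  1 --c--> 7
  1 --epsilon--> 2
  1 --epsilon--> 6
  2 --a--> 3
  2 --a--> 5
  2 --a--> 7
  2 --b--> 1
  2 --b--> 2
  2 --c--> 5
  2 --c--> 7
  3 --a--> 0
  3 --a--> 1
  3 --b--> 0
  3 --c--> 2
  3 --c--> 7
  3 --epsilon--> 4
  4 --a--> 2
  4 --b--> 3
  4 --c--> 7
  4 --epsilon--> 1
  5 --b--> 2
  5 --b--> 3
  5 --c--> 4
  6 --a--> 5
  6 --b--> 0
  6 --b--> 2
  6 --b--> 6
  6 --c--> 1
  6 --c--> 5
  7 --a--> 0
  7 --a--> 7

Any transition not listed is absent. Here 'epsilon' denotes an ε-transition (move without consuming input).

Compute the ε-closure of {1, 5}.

{1, 2, 5, 6}

Begin with {1, 5}.
ε-move 1 → 2; add 2.
ε-move 1 → 6; add 6.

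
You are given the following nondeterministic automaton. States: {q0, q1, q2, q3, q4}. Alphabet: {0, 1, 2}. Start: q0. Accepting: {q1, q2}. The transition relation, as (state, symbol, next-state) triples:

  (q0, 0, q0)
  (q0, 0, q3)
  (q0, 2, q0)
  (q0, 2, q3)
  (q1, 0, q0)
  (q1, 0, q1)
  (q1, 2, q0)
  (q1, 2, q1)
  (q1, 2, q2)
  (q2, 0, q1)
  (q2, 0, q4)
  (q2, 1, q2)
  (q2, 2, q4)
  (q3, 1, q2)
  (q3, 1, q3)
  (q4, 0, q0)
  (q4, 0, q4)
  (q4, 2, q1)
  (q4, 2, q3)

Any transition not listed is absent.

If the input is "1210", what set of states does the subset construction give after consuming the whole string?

∅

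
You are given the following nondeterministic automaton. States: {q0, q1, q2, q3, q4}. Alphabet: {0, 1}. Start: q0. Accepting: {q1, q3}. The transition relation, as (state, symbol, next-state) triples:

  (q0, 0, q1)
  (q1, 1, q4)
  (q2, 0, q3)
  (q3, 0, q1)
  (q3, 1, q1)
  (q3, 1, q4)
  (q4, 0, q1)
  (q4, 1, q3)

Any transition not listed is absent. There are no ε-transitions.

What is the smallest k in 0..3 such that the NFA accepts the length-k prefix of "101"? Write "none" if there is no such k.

none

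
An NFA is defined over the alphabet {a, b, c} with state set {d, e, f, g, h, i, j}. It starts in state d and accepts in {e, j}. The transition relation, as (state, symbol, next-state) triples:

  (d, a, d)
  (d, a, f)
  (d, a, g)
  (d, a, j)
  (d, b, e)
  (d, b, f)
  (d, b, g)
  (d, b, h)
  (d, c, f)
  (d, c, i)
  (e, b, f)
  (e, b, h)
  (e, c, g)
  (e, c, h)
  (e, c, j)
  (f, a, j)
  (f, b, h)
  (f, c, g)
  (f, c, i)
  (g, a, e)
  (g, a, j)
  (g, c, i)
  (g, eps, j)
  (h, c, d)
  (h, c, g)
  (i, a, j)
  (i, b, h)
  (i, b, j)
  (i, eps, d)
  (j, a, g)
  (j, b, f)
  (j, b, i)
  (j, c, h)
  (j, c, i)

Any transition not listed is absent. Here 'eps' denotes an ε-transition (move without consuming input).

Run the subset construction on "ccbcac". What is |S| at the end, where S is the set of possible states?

6

Start in {d}.
Read 'c': d→{f, i}; union {f, i}; ε-closure = {d, f, i}.
Read 'c': d→{f, i}, f→{g, i}, i→∅; union {f, g, i}; ε-closure = {d, f, g, i, j}.
Read 'b': d→{e, f, g, h}, f→{h}, g→∅, i→{h, j}, j→{f, i}; union {e, f, g, h, i, j}; ε-closure = {d, e, f, g, h, i, j}.
Read 'c': d→{f, i}, e→{g, h, j}, f→{g, i}, g→{i}, h→{d, g}, i→∅, j→{h, i}; now {d, f, g, h, i, j}.
Read 'a': d→{d, f, g, j}, f→{j}, g→{e, j}, h→∅, i→{j}, j→{g}; now {d, e, f, g, j}.
Read 'c': d→{f, i}, e→{g, h, j}, f→{g, i}, g→{i}, j→{h, i}; union {f, g, h, i, j}; ε-closure = {d, f, g, h, i, j}.
That set has 6 states.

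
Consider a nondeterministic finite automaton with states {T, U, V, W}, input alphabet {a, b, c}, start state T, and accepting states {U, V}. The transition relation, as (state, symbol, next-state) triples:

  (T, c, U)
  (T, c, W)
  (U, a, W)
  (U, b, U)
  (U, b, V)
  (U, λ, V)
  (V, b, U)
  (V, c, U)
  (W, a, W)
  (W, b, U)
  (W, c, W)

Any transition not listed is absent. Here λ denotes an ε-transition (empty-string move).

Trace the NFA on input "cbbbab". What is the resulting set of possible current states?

Start in {T}.
Read 'c': T→{U, W}; union {U, W}; ε-closure = {U, V, W}.
Read 'b': U→{U, V}, V→{U}, W→{U}; now {U, V}.
Read 'b': U→{U, V}, V→{U}; now {U, V}.
Read 'b': U→{U, V}, V→{U}; now {U, V}.
Read 'a': U→{W}, V→∅; now {W}.
Read 'b': W→{U}; union {U}; ε-closure = {U, V}.

{U, V}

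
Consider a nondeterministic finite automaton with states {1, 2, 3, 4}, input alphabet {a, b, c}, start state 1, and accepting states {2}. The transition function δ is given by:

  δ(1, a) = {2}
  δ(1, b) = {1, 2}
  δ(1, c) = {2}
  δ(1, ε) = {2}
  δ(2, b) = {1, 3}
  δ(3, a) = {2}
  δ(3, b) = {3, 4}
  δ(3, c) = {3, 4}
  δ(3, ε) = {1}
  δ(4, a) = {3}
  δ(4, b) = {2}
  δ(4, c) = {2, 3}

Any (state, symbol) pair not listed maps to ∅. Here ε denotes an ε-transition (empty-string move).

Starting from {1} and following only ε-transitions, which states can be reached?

{1, 2}

Begin with {1}.
ε-move 1 → 2; add 2.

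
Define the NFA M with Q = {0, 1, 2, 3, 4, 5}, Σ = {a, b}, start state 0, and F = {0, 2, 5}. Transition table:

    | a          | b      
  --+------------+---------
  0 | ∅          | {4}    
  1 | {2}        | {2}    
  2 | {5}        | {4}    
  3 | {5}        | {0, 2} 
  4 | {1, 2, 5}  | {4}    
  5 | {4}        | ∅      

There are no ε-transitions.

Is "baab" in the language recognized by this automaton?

Start in {0}.
Read 'b': 0→{4}; now {4}.
Read 'a': 4→{1, 2, 5}; now {1, 2, 5}.
Read 'a': 1→{2}, 2→{5}, 5→{4}; now {2, 4, 5}.
Read 'b': 2→{4}, 4→{4}, 5→∅; now {4}.
The final set {4} contains no accepting state.

No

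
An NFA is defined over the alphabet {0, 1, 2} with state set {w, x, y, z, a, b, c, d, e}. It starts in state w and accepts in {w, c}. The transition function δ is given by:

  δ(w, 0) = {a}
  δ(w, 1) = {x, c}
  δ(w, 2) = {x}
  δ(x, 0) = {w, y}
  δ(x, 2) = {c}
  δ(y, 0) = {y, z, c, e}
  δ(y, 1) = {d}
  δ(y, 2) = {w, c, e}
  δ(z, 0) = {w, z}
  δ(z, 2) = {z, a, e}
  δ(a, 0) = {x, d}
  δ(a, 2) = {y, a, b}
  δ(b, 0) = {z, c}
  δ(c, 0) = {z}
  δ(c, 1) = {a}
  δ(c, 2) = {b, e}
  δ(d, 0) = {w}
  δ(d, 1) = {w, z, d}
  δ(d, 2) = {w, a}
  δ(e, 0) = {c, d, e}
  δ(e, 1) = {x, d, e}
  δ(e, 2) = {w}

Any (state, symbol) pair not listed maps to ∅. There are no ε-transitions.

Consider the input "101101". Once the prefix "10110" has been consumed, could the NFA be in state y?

Start in {w}.
Read '1': w→{x, c}; now {x, c}.
Read '0': x→{w, y}, c→{z}; now {w, y, z}.
Read '1': w→{x, c}, y→{d}, z→∅; now {x, c, d}.
Read '1': x→∅, c→{a}, d→{w, z, d}; now {w, z, a, d}.
Read '0': w→{a}, z→{w, z}, a→{x, d}, d→{w}; now {w, x, z, a, d}.
State y is not in {w, x, z, a, d}.

No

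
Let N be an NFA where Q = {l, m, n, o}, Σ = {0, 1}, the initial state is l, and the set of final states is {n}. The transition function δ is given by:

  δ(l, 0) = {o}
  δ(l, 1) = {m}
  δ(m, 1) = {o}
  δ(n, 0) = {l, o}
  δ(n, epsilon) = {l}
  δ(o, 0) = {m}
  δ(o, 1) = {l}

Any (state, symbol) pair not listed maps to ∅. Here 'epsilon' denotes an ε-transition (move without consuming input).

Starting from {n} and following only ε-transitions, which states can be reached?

{l, n}

Begin with {n}.
ε-move n → l; add l.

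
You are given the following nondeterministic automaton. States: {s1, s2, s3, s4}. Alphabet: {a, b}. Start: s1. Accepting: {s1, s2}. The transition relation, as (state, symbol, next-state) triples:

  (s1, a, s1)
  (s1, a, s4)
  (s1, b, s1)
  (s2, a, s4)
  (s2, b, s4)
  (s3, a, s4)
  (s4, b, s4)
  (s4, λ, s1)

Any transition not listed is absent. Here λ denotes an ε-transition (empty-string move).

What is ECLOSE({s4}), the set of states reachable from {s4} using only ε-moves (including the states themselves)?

Begin with {s4}.
ε-move s4 → s1; add s1.

{s1, s4}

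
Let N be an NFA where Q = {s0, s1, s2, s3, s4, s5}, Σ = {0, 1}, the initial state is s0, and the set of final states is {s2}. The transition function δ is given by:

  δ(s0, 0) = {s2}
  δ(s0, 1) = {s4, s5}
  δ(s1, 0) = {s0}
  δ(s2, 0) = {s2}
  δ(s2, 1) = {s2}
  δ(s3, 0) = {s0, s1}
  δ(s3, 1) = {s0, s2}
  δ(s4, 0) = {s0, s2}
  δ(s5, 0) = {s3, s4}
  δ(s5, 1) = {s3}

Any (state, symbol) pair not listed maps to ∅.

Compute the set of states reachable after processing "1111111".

{s2, s4, s5}

Start in {s0}.
Read '1': {s0} → {s4, s5}.
Read '1': {s4, s5} → {s3}.
Read '1': {s3} → {s0, s2}.
Read '1': {s0, s2} → {s2, s4, s5}.
Read '1': {s2, s4, s5} → {s2, s3}.
Read '1': {s2, s3} → {s0, s2}.
Read '1': {s0, s2} → {s2, s4, s5}.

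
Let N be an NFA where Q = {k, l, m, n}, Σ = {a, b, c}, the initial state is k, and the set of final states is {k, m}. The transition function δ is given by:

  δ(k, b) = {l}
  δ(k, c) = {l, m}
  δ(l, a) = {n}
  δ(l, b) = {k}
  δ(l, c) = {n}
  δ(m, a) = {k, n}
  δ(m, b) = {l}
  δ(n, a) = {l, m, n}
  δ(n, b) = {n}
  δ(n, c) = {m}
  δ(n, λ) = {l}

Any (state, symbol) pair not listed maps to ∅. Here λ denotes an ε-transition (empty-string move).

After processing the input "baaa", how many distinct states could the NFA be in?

4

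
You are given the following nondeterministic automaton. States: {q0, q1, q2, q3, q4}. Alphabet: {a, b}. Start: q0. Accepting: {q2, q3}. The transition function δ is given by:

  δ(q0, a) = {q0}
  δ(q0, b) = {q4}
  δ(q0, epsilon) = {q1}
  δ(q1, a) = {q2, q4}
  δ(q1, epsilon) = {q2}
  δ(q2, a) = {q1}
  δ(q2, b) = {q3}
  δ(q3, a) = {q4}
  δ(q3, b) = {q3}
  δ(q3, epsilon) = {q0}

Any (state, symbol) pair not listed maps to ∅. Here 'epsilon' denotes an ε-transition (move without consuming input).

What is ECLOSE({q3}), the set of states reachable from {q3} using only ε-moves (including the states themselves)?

Begin with {q3}.
ε-move q3 → q0; add q0.
ε-move q0 → q1; add q1.
ε-move q1 → q2; add q2.

{q0, q1, q2, q3}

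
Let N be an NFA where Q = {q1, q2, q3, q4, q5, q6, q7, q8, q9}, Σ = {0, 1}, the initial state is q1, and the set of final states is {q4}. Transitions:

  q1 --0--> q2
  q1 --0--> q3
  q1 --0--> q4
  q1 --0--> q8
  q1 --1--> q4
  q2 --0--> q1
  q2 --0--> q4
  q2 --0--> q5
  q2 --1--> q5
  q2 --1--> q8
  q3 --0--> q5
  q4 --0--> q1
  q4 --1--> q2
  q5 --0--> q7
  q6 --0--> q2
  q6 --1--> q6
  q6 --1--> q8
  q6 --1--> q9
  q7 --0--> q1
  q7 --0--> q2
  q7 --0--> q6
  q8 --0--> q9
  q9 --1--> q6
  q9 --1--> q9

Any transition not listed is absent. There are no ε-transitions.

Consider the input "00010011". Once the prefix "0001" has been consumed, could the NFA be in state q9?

Start in {q1}.
Read '0': q1→{q2, q3, q4, q8}; now {q2, q3, q4, q8}.
Read '0': q2→{q1, q4, q5}, q3→{q5}, q4→{q1}, q8→{q9}; now {q1, q4, q5, q9}.
Read '0': q1→{q2, q3, q4, q8}, q4→{q1}, q5→{q7}, q9→∅; now {q1, q2, q3, q4, q7, q8}.
Read '1': q1→{q4}, q2→{q5, q8}, q3→∅, q4→{q2}, q7→∅, q8→∅; now {q2, q4, q5, q8}.
State q9 is not in {q2, q4, q5, q8}.

No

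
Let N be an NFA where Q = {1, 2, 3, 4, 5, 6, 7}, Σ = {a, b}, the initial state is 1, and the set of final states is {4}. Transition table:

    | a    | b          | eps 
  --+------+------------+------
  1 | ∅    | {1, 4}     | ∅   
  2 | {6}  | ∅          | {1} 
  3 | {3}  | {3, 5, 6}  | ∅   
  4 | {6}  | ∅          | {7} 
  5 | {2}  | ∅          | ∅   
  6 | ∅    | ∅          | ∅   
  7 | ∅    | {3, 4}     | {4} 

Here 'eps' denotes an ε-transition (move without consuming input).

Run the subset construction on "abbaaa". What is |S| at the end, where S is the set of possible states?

0

Start in {1}.
Read 'a': 1→∅; now ∅.
The set is empty and remains empty for the remaining 5 symbols.
That set has 0 states.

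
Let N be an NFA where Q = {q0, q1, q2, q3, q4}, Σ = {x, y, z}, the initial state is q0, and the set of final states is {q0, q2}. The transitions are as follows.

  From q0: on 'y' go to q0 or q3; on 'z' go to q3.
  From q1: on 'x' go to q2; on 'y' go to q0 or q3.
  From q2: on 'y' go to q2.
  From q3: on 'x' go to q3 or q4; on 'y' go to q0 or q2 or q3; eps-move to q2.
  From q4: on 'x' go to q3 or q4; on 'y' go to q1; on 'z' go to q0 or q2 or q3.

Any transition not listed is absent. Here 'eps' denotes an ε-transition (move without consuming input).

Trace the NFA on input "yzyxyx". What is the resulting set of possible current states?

{q2, q3, q4}

Start in {q0}.
Read 'y': q0→{q0, q3}; union {q0, q3}; ε-closure = {q0, q2, q3}.
Read 'z': q0→{q3}, q2→∅, q3→∅; union {q3}; ε-closure = {q2, q3}.
Read 'y': q2→{q2}, q3→{q0, q2, q3}; now {q0, q2, q3}.
Read 'x': q0→∅, q2→∅, q3→{q3, q4}; union {q3, q4}; ε-closure = {q2, q3, q4}.
Read 'y': q2→{q2}, q3→{q0, q2, q3}, q4→{q1}; now {q0, q1, q2, q3}.
Read 'x': q0→∅, q1→{q2}, q2→∅, q3→{q3, q4}; now {q2, q3, q4}.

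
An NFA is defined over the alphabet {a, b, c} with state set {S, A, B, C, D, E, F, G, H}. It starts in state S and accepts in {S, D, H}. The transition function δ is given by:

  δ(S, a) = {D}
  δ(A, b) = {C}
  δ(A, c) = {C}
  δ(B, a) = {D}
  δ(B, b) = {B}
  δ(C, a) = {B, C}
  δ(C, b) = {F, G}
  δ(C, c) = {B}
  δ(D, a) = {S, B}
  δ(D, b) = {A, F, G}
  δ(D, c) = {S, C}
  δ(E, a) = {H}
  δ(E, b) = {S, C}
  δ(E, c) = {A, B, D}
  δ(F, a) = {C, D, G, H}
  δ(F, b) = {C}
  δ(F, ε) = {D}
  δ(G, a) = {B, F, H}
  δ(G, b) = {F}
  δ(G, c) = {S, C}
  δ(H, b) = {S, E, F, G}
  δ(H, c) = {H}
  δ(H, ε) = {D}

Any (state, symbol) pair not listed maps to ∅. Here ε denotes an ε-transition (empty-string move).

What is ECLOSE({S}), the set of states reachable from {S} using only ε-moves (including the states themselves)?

Begin with {S}.
No ε-moves leave this set, so the closure equals the set itself.

{S}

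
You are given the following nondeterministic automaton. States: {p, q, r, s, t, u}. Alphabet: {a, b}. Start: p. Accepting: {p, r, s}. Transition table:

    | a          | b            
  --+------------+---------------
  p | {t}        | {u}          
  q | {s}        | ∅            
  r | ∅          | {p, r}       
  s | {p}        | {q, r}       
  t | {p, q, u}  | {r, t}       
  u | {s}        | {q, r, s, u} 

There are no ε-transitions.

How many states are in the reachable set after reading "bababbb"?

3

Start in {p}.
Read 'b': p→{u}; now {u}.
Read 'a': u→{s}; now {s}.
Read 'b': s→{q, r}; now {q, r}.
Read 'a': q→{s}, r→∅; now {s}.
Read 'b': s→{q, r}; now {q, r}.
Read 'b': q→∅, r→{p, r}; now {p, r}.
Read 'b': p→{u}, r→{p, r}; now {p, r, u}.
That set has 3 states.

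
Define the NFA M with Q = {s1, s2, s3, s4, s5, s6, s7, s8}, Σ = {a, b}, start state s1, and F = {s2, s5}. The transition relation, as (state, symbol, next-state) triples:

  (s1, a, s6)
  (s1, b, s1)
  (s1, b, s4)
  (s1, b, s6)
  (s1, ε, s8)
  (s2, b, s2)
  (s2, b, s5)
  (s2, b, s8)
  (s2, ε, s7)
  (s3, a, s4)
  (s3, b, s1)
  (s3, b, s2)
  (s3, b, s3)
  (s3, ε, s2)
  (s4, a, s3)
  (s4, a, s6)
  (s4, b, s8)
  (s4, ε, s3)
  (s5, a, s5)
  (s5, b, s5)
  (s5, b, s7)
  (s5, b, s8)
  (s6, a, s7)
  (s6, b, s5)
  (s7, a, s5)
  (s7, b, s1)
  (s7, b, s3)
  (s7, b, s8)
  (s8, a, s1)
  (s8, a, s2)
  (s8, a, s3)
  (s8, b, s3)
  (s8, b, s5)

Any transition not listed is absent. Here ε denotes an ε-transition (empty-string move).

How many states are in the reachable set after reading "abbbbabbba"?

8

Start: ε-closure({s1}) = {s1, s8}.
Read 'a': s1→{s6}, s8→{s1, s2, s3}; union {s1, s2, s3, s6}; ε-closure = {s1, s2, s3, s6, s7, s8}.
Read 'b': s1→{s1, s4, s6}, s2→{s2, s5, s8}, s3→{s1, s2, s3}, s6→{s5}, s7→{s1, s3, s8}, s8→{s3, s5}; union {s1, s2, s3, s4, s5, s6, s8}; ε-closure = {s1, s2, s3, s4, s5, s6, s7, s8}.
Read 'b': s1→{s1, s4, s6}, s2→{s2, s5, s8}, s3→{s1, s2, s3}, s4→{s8}, s5→{s5, s7, s8}, s6→{s5}, s7→{s1, s3, s8}, s8→{s3, s5}; now {s1, s2, s3, s4, s5, s6, s7, s8}.
Read 'b': s1→{s1, s4, s6}, s2→{s2, s5, s8}, s3→{s1, s2, s3}, s4→{s8}, s5→{s5, s7, s8}, s6→{s5}, s7→{s1, s3, s8}, s8→{s3, s5}; now {s1, s2, s3, s4, s5, s6, s7, s8}.
Read 'b': s1→{s1, s4, s6}, s2→{s2, s5, s8}, s3→{s1, s2, s3}, s4→{s8}, s5→{s5, s7, s8}, s6→{s5}, s7→{s1, s3, s8}, s8→{s3, s5}; now {s1, s2, s3, s4, s5, s6, s7, s8}.
Read 'a': s1→{s6}, s2→∅, s3→{s4}, s4→{s3, s6}, s5→{s5}, s6→{s7}, s7→{s5}, s8→{s1, s2, s3}; union {s1, s2, s3, s4, s5, s6, s7}; ε-closure = {s1, s2, s3, s4, s5, s6, s7, s8}.
Read 'b': s1→{s1, s4, s6}, s2→{s2, s5, s8}, s3→{s1, s2, s3}, s4→{s8}, s5→{s5, s7, s8}, s6→{s5}, s7→{s1, s3, s8}, s8→{s3, s5}; now {s1, s2, s3, s4, s5, s6, s7, s8}.
Read 'b': s1→{s1, s4, s6}, s2→{s2, s5, s8}, s3→{s1, s2, s3}, s4→{s8}, s5→{s5, s7, s8}, s6→{s5}, s7→{s1, s3, s8}, s8→{s3, s5}; now {s1, s2, s3, s4, s5, s6, s7, s8}.
Read 'b': s1→{s1, s4, s6}, s2→{s2, s5, s8}, s3→{s1, s2, s3}, s4→{s8}, s5→{s5, s7, s8}, s6→{s5}, s7→{s1, s3, s8}, s8→{s3, s5}; now {s1, s2, s3, s4, s5, s6, s7, s8}.
Read 'a': s1→{s6}, s2→∅, s3→{s4}, s4→{s3, s6}, s5→{s5}, s6→{s7}, s7→{s5}, s8→{s1, s2, s3}; union {s1, s2, s3, s4, s5, s6, s7}; ε-closure = {s1, s2, s3, s4, s5, s6, s7, s8}.
That set has 8 states.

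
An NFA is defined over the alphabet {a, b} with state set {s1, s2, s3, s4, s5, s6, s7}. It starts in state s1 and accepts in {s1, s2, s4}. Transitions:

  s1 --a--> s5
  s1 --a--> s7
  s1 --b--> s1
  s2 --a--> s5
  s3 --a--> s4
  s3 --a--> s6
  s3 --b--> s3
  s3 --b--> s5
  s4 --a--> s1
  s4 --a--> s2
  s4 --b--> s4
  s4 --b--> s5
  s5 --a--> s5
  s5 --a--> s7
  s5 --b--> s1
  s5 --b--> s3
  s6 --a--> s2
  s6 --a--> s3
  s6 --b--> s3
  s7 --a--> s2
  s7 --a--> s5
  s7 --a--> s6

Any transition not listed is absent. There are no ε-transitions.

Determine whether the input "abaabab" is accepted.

Yes

Start in {s1}.
Read 'a': s1→{s5, s7}; now {s5, s7}.
Read 'b': s5→{s1, s3}, s7→∅; now {s1, s3}.
Read 'a': s1→{s5, s7}, s3→{s4, s6}; now {s4, s5, s6, s7}.
Read 'a': s4→{s1, s2}, s5→{s5, s7}, s6→{s2, s3}, s7→{s2, s5, s6}; now {s1, s2, s3, s5, s6, s7}.
Read 'b': s1→{s1}, s2→∅, s3→{s3, s5}, s5→{s1, s3}, s6→{s3}, s7→∅; now {s1, s3, s5}.
Read 'a': s1→{s5, s7}, s3→{s4, s6}, s5→{s5, s7}; now {s4, s5, s6, s7}.
Read 'b': s4→{s4, s5}, s5→{s1, s3}, s6→{s3}, s7→∅; now {s1, s3, s4, s5}.
The final set {s1, s3, s4, s5} contains the accepting states s1, s4.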